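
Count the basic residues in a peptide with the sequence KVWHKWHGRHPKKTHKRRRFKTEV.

14

K, R, and H are the three residues with basic side chains (ε-amine, guanidinium, and imidazole respectively).
Matching residues: K1, H4, K5, H7, R9, H10, K12, K13, H15, K16, R17, R18, R19, K21.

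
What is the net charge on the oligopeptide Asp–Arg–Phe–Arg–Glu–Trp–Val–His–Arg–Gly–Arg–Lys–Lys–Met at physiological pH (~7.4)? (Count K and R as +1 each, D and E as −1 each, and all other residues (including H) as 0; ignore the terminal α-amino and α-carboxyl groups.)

Positive (K, R): Arg2, Arg4, Arg9, Arg11, Lys12, Lys13 → +6.
Negative (D, E): Asp1, Glu5 → −2.
Net charge = (+6) + (−2) = +4.

+4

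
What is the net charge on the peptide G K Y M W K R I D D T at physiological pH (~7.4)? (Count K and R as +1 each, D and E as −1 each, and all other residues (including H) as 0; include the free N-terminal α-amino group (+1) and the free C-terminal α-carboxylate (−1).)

+1

Positive (K, R): K2, K6, R7 → +3.
Negative (D, E): D9, D10 → −2.
The N-terminus (+1) and C-terminus (−1) cancel.
Net charge = (+3) + (−2) = +1.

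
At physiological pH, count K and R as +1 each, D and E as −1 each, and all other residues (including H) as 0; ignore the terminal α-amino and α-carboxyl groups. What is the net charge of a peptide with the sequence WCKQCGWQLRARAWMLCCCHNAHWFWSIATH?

+3

Positive (K, R): K3, R10, R12 → +3.
Negative (D, E): none → −0.
Net charge = (+3) + (−0) = +3.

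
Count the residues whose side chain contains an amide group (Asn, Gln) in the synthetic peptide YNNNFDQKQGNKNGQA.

Matching residues: N2, N3, N4, Q7, Q9, N11, N13, Q15.

8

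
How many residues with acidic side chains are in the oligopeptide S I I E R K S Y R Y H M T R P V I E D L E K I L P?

Aspartate (D) and glutamate (E) have carboxylic-acid side chains and are the acidic amino acids.
Matching residues: E4, E18, D19, E21.

4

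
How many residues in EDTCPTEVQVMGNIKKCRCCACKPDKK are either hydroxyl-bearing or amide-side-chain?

Hydroxyl-bearing: S, T, Y. Amide-side-chain: N, Q.
Hydroxyl-bearing residues here: T3, T6 (2).
Amide-side-chain residues here: Q9, N13 (2).
The two groups share no amino acid, so total = 2 + 2 = 4.

4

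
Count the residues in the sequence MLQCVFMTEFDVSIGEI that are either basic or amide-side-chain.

Basic: H, K, R. Amide-side-chain: N, Q.
Basic residues here: none (0).
Amide-side-chain residues here: Q3 (1).
The two groups share no amino acid, so total = 0 + 1 = 1.

1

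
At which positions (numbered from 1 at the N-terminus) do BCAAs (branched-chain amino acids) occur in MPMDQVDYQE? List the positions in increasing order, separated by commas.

6

V, L, and I make up the branched-chain aliphatic group.
Matching residues: V6.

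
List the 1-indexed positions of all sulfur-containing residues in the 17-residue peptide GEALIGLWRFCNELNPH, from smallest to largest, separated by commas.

11

Only Cys (C) and Met (M) have a sulfur atom in the side chain.
Matching residues: C11.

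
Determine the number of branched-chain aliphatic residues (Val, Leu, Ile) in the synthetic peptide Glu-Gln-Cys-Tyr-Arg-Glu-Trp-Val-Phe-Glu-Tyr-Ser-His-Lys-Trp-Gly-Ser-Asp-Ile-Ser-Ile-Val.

4

Matching residues: Val8, Ile19, Ile21, Val22.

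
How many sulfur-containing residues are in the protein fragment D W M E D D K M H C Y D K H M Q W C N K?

Cysteine (C, thiol) and methionine (M, thioether) are the two sulfur-containing amino acids.
Matching residues: M3, M8, C10, M15, C18.

5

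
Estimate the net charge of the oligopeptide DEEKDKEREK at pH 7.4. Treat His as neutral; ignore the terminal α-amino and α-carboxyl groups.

-2

Near pH 7.4, K and R contribute +1 each, D and E contribute −1 each, and every other side chain (His included, as stated) is uncharged.
Positive (K, R): K4, K6, R8, K10 → +4.
Negative (D, E): D1, E2, E3, D5, E7, E9 → −6.
Net charge = (+4) + (−6) = −2.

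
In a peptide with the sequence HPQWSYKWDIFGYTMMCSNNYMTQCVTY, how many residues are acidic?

The acidic residues are Asp (D) and Glu (E), whose side chains end in a carboxylate group.
Matching residues: D9.

1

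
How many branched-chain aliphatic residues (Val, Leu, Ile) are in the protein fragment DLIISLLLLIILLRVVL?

Matching residues: L2, I3, I4, L6, L7, L8, L9, I10, I11, L12, L13, V15, V16, L17.

14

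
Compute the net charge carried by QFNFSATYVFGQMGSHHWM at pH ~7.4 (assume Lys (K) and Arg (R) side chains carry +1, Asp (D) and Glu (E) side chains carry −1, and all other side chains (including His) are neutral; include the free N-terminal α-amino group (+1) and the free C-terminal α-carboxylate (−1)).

0

Positive (K, R): none → +0.
Negative (D, E): none → −0.
The N-terminus (+1) and C-terminus (−1) cancel.
Net charge = (+0) + (−0) = 0.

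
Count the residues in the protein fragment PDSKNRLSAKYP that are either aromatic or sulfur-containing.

1

Aromatic: F, W, Y. Sulfur-containing: C, M.
Aromatic residues here: Y11 (1).
Sulfur-containing residues here: none (0).
The two groups share no amino acid, so total = 1 + 0 = 1.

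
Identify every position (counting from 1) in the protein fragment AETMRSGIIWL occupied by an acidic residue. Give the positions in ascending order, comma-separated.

The acidic residues are Asp (D) and Glu (E), whose side chains end in a carboxylate group.
Matching residues: E2.

2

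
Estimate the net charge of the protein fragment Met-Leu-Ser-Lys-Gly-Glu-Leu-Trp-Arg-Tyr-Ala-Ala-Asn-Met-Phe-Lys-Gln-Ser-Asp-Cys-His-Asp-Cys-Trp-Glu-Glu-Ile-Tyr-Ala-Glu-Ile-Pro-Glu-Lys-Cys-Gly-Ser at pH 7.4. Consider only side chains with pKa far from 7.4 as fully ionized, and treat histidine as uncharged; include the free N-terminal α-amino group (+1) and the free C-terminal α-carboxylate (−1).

-3

At pH ~7.4 the Lys and Arg side chains are protonated (+1), the Asp and Glu side chains are deprotonated (−1), and with His taken as neutral all other side chains carry no charge.
Positive (K, R): Lys4, Arg9, Lys16, Lys34 → +4.
Negative (D, E): Glu6, Asp19, Asp22, Glu25, Glu26, Glu30, Glu33 → −7.
The N-terminus (+1) and C-terminus (−1) cancel.
Net charge = (+4) + (−7) = −3.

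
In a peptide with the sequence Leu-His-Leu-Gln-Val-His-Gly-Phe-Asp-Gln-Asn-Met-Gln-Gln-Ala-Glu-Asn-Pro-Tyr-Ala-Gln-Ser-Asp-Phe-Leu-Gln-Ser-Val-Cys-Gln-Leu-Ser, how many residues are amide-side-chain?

9

Asparagine (N) and glutamine (Q) have uncharged amide side chains.
Matching residues: Gln4, Gln10, Asn11, Gln13, Gln14, Asn17, Gln21, Gln26, Gln30.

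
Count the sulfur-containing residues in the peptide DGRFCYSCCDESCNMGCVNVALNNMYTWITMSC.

9

Cysteine (C, thiol) and methionine (M, thioether) are the two sulfur-containing amino acids.
Matching residues: C5, C8, C9, C13, M15, C17, M25, M31, C33.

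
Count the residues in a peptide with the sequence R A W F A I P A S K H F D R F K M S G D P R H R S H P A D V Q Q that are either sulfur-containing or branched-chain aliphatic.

3

Sulfur-containing: C, M. Branched-chain aliphatic: I, L, V.
Sulfur-containing residues here: M17 (1).
Branched-chain aliphatic residues here: I6, V30 (2).
The two groups share no amino acid, so total = 1 + 2 = 3.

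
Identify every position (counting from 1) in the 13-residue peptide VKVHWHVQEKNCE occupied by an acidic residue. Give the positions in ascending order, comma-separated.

9, 13

Aspartate (D) and glutamate (E) have carboxylic-acid side chains and are the acidic amino acids.
Matching residues: E9, E13.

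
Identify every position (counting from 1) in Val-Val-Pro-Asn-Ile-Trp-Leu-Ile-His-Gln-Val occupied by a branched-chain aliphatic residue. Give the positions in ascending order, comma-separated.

1, 2, 5, 7, 8, 11

V, L, and I make up the branched-chain aliphatic group.
Matching residues: Val1, Val2, Ile5, Leu7, Ile8, Val11.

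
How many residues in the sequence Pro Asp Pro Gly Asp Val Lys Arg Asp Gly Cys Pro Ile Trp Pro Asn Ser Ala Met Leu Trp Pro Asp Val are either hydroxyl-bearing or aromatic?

Hydroxyl-bearing: S, T, Y. Aromatic: F, W, Y.
Hydroxyl-bearing residues here: Ser17 (1).
Aromatic residues here: Trp14, Trp21 (2).
(Y belongs to both groups, but none appear in this sequence.) Total = 1 + 2 = 3.

3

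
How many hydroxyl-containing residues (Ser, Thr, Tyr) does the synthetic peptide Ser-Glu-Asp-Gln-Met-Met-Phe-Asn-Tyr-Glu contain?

Matching residues: Ser1, Tyr9.

2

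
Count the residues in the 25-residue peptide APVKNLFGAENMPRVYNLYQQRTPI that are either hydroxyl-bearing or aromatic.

4

Hydroxyl-bearing: S, T, Y. Aromatic: F, W, Y.
Hydroxyl-bearing residues here: Y16, Y19, T23 (3).
Aromatic residues here: F7, Y16, Y19 (3).
Y is in both groups, so the 2 Y residues must not be double-counted.
Total = 3 + 3 − 2 = 4.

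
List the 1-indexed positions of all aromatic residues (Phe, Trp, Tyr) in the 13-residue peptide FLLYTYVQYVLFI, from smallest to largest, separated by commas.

Matching residues: F1, Y4, Y6, Y9, F12.

1, 4, 6, 9, 12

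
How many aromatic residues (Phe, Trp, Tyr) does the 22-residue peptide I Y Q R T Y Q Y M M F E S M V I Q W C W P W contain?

7

Matching residues: Y2, Y6, Y8, F11, W18, W20, W22.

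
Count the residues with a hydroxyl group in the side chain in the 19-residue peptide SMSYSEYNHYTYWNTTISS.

12

The –OH-bearing residues are Ser, Thr (aliphatic alcohols), and Tyr (phenol).
Matching residues: S1, S3, Y4, S5, Y7, Y10, T11, Y12, T15, T16, S18, S19.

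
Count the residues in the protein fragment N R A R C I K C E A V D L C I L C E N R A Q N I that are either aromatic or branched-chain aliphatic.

Aromatic: F, W, Y. Branched-chain aliphatic: I, L, V.
Aromatic residues here: none (0).
Branched-chain aliphatic residues here: I6, V11, L13, I15, L16, I24 (6).
The two groups share no amino acid, so total = 0 + 6 = 6.

6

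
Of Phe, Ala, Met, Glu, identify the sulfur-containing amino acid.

Met

Cysteine (C, thiol) and methionine (M, thioether) are the two sulfur-containing amino acids.
Of the listed options, only Met belongs to this group.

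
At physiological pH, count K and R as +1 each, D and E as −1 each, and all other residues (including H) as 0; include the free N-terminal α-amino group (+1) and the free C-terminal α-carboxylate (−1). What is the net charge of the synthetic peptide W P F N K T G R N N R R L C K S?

Positive (K, R): K5, R8, R11, R12, K15 → +5.
Negative (D, E): none → −0.
The N-terminus (+1) and C-terminus (−1) cancel.
Net charge = (+5) + (−0) = +5.

+5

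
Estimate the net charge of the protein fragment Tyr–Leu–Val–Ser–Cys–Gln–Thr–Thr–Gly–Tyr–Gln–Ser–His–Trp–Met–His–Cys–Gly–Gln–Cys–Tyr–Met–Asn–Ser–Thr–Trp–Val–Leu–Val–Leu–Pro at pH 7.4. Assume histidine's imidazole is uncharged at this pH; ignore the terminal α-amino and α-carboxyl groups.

At pH ~7.4 the Lys and Arg side chains are protonated (+1), the Asp and Glu side chains are deprotonated (−1), and with His taken as neutral all other side chains carry no charge.
Positive (K, R): none → +0.
Negative (D, E): none → −0.
Net charge = (+0) + (−0) = 0.

0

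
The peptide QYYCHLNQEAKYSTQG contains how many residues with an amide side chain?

Asparagine (N) and glutamine (Q) have uncharged amide side chains.
Matching residues: Q1, N7, Q8, Q15.

4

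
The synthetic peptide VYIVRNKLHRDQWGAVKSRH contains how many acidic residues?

Aspartate (D) and glutamate (E) have carboxylic-acid side chains and are the acidic amino acids.
Matching residues: D11.

1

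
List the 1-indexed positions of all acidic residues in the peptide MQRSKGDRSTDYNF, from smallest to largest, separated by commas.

7, 11

The acidic residues are Asp (D) and Glu (E), whose side chains end in a carboxylate group.
Matching residues: D7, D11.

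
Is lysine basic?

Yes

The basic amino acids are Lys (K), Arg (R), and His (H).
Lysine is in this group.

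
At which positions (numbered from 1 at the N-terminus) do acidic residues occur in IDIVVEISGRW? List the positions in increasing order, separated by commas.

2, 6

The acidic residues are Asp (D) and Glu (E), whose side chains end in a carboxylate group.
Matching residues: D2, E6.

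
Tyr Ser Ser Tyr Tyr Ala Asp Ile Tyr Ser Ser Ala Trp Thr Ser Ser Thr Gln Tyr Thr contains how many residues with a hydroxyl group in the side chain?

14

S, T, and Y are the three residues with a side-chain hydroxyl.
Matching residues: Tyr1, Ser2, Ser3, Tyr4, Tyr5, Tyr9, Ser10, Ser11, Thr14, Ser15, Ser16, Thr17, Tyr19, Thr20.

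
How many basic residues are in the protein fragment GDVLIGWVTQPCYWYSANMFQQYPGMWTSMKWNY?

1

Lysine (K), arginine (R), and histidine (H) have basic, nitrogen-containing side chains.
Matching residues: K31.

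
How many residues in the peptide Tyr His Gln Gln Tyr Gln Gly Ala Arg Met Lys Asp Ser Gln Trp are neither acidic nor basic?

11

Acidic: D, E. Basic: K, R, H. All other residues are neither.
Matching residues: Tyr1, Gln3, Gln4, Tyr5, Gln6, Gly7, Ala8, Met10, Ser13, Gln14, Trp15.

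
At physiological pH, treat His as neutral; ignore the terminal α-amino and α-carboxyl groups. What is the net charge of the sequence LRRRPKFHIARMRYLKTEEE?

At pH ~7.4 the Lys and Arg side chains are protonated (+1), the Asp and Glu side chains are deprotonated (−1), and with His taken as neutral all other side chains carry no charge.
Positive (K, R): R2, R3, R4, K6, R11, R13, K16 → +7.
Negative (D, E): E18, E19, E20 → −3.
Net charge = (+7) + (−3) = +4.

+4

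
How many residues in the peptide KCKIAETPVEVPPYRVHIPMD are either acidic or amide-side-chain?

Acidic: D, E. Amide-side-chain: N, Q.
Acidic residues here: E6, E10, D21 (3).
Amide-side-chain residues here: none (0).
The two groups share no amino acid, so total = 3 + 0 = 3.

3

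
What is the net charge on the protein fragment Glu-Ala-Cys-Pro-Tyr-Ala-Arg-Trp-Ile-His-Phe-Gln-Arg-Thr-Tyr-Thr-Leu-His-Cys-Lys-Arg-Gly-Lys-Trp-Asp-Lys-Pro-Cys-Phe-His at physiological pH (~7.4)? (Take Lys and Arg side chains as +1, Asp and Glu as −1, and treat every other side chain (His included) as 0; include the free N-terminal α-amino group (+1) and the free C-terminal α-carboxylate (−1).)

Positive (K, R): Arg7, Arg13, Lys20, Arg21, Lys23, Lys26 → +6.
Negative (D, E): Glu1, Asp25 → −2.
The N-terminus (+1) and C-terminus (−1) cancel.
Net charge = (+6) + (−2) = +4.

+4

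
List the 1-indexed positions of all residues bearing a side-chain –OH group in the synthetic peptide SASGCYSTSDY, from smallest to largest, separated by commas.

1, 3, 6, 7, 8, 9, 11

The –OH-bearing residues are Ser, Thr (aliphatic alcohols), and Tyr (phenol).
Matching residues: S1, S3, Y6, S7, T8, S9, Y11.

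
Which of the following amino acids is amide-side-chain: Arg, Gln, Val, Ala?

Gln

Asparagine (N) and glutamine (Q) have uncharged amide side chains.
Of the listed options, only Gln belongs to this group.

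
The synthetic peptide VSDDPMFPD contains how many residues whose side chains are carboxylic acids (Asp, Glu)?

Matching residues: D3, D4, D9.

3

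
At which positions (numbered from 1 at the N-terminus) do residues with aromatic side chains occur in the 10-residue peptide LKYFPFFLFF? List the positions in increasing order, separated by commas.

The aromatic amino acids are Phe (F, benzyl), Trp (W, indole), and Tyr (Y, phenol).
Matching residues: Y3, F4, F6, F7, F9, F10.

3, 4, 6, 7, 9, 10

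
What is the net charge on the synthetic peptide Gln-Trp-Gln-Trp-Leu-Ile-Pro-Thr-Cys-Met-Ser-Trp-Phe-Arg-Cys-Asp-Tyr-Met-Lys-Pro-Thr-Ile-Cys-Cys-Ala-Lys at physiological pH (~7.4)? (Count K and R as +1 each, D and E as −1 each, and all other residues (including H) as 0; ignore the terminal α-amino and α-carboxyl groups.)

Positive (K, R): Arg14, Lys19, Lys26 → +3.
Negative (D, E): Asp16 → −1.
Net charge = (+3) + (−1) = +2.

+2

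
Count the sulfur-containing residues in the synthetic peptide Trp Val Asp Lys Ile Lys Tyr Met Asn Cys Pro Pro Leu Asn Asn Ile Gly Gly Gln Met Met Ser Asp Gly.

4

Cysteine (C, thiol) and methionine (M, thioether) are the two sulfur-containing amino acids.
Matching residues: Met8, Cys10, Met20, Met21.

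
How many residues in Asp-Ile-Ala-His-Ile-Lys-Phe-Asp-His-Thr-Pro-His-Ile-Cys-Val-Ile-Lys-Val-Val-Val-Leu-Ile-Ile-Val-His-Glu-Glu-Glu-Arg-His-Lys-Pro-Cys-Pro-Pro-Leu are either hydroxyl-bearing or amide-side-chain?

1

Hydroxyl-bearing: S, T, Y. Amide-side-chain: N, Q.
Hydroxyl-bearing residues here: Thr10 (1).
Amide-side-chain residues here: none (0).
The two groups share no amino acid, so total = 1 + 0 = 1.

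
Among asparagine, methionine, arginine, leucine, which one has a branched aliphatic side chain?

leucine

Valine (V), leucine (L), and isoleucine (I) are the branched-chain amino acids.
Of the listed options, only leucine belongs to this group.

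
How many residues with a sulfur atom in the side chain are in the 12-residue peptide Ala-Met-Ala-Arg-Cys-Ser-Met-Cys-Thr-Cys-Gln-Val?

The sulfur-bearing residues are cysteine (–SH) and methionine (–S–CH₃).
Matching residues: Met2, Cys5, Met7, Cys8, Cys10.

5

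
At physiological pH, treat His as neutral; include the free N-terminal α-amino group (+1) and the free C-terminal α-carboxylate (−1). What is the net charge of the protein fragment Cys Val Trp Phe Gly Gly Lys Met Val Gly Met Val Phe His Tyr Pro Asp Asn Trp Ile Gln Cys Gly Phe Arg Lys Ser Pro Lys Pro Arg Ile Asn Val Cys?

+4

The side chains ionized at physiological pH are Lys/Arg (+1) and Asp/Glu (−1); with His treated as neutral, nothing else contributes.
Positive (K, R): Lys7, Arg25, Lys26, Lys29, Arg31 → +5.
Negative (D, E): Asp17 → −1.
The N-terminus (+1) and C-terminus (−1) cancel.
Net charge = (+5) + (−1) = +4.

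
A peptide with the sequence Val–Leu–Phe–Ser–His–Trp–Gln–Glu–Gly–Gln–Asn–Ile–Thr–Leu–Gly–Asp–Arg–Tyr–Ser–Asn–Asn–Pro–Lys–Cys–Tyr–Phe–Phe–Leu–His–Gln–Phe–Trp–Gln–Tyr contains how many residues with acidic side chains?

The acidic residues are Asp (D) and Glu (E), whose side chains end in a carboxylate group.
Matching residues: Glu8, Asp16.

2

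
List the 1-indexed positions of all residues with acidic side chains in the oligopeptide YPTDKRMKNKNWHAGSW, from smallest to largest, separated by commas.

4

Only D (aspartate) and E (glutamate) carry a side-chain carboxylic acid.
Matching residues: D4.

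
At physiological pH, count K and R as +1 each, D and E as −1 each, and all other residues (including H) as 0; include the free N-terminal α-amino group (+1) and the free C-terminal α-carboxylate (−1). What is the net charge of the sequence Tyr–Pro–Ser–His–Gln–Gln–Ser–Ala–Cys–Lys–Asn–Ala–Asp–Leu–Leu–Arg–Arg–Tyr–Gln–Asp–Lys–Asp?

+1

Positive (K, R): Lys10, Arg16, Arg17, Lys21 → +4.
Negative (D, E): Asp13, Asp20, Asp22 → −3.
The N-terminus (+1) and C-terminus (−1) cancel.
Net charge = (+4) + (−3) = +1.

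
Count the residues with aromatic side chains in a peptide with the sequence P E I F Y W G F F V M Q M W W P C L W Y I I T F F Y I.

12

The aromatic amino acids are Phe (F, benzyl), Trp (W, indole), and Tyr (Y, phenol).
Matching residues: F4, Y5, W6, F8, F9, W14, W15, W19, Y20, F24, F25, Y26.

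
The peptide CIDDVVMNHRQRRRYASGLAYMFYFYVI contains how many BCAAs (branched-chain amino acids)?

Valine (V), leucine (L), and isoleucine (I) are the branched-chain amino acids.
Matching residues: I2, V5, V6, L19, V27, I28.

6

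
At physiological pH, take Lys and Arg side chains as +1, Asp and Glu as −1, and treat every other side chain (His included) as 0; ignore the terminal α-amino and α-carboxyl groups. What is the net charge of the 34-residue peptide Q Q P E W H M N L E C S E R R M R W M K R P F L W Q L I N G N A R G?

+3

Positive (K, R): R14, R15, R17, K20, R21, R33 → +6.
Negative (D, E): E4, E10, E13 → −3.
Net charge = (+6) + (−3) = +3.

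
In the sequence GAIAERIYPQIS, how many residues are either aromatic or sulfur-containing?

Aromatic: F, W, Y. Sulfur-containing: C, M.
Aromatic residues here: Y8 (1).
Sulfur-containing residues here: none (0).
The two groups share no amino acid, so total = 1 + 0 = 1.

1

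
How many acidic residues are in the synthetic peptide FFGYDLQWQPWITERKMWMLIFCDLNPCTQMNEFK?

The acidic residues are Asp (D) and Glu (E), whose side chains end in a carboxylate group.
Matching residues: D5, E14, D24, E33.

4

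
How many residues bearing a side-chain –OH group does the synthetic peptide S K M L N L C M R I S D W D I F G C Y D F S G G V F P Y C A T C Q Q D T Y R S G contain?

9

The –OH-bearing residues are Ser, Thr (aliphatic alcohols), and Tyr (phenol).
Matching residues: S1, S11, Y19, S22, Y28, T31, T36, Y37, S39.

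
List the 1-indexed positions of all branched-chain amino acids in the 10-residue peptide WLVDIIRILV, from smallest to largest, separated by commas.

2, 3, 5, 6, 8, 9, 10

Valine (V), leucine (L), and isoleucine (I) are the branched-chain amino acids.
Matching residues: L2, V3, I5, I6, I8, L9, V10.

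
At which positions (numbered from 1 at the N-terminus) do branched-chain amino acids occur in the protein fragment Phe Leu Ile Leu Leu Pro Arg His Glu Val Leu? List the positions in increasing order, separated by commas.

2, 3, 4, 5, 10, 11

V, L, and I make up the branched-chain aliphatic group.
Matching residues: Leu2, Ile3, Leu4, Leu5, Val10, Leu11.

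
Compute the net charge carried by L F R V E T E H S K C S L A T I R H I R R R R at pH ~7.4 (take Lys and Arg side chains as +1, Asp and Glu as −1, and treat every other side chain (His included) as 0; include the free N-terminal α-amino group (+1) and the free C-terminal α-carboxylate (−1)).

Positive (K, R): R3, K10, R17, R20, R21, R22, R23 → +7.
Negative (D, E): E5, E7 → −2.
The N-terminus (+1) and C-terminus (−1) cancel.
Net charge = (+7) + (−2) = +5.

+5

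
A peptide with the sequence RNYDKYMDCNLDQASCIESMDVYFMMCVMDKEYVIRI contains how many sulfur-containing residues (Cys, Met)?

Matching residues: M7, C9, C16, M20, M25, M26, C27, M29.

8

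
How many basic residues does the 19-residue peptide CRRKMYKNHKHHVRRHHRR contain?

14

The basic amino acids are Lys (K), Arg (R), and His (H).
Matching residues: R2, R3, K4, K7, H9, K10, H11, H12, R14, R15, H16, H17, R18, R19.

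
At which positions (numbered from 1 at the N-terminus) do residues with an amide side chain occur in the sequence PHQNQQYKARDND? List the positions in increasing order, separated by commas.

3, 4, 5, 6, 12

Asparagine (N) and glutamine (Q) have uncharged amide side chains.
Matching residues: Q3, N4, Q5, Q6, N12.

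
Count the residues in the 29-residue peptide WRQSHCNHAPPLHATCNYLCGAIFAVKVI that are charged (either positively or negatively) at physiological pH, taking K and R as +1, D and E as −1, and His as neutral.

2

Charged side chains at pH ~7.4: K, R (positive); D, E (negative).
Matching residues: R2, K27.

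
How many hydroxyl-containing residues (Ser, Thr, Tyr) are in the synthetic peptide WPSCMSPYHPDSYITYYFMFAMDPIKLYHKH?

9

Matching residues: S3, S6, Y8, S12, Y13, T15, Y16, Y17, Y28.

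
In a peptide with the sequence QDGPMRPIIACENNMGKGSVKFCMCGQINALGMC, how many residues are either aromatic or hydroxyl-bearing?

2

Aromatic: F, W, Y. Hydroxyl-bearing: S, T, Y.
Aromatic residues here: F22 (1).
Hydroxyl-bearing residues here: S19 (1).
(Y belongs to both groups, but none appear in this sequence.) Total = 1 + 1 = 2.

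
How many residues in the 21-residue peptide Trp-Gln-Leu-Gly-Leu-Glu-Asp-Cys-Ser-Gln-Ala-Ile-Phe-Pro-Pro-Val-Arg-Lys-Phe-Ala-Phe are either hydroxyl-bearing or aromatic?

5

Hydroxyl-bearing: S, T, Y. Aromatic: F, W, Y.
Hydroxyl-bearing residues here: Ser9 (1).
Aromatic residues here: Trp1, Phe13, Phe19, Phe21 (4).
(Y belongs to both groups, but none appear in this sequence.) Total = 1 + 4 = 5.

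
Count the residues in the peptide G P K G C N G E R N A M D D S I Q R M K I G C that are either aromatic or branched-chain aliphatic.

Aromatic: F, W, Y. Branched-chain aliphatic: I, L, V.
Aromatic residues here: none (0).
Branched-chain aliphatic residues here: I16, I21 (2).
The two groups share no amino acid, so total = 0 + 2 = 2.

2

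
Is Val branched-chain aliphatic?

Yes

V, L, and I make up the branched-chain aliphatic group.
Valine is in this group.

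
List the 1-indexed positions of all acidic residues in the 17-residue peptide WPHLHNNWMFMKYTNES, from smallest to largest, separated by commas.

16

Only D (aspartate) and E (glutamate) carry a side-chain carboxylic acid.
Matching residues: E16.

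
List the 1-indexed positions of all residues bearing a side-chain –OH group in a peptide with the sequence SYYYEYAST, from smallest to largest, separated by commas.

1, 2, 3, 4, 6, 8, 9

S, T, and Y are the three residues with a side-chain hydroxyl.
Matching residues: S1, Y2, Y3, Y4, Y6, S8, T9.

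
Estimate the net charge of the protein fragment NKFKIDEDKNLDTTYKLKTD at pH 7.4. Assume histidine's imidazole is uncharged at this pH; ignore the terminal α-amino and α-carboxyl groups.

0

At pH ~7.4 the Lys and Arg side chains are protonated (+1), the Asp and Glu side chains are deprotonated (−1), and with His taken as neutral all other side chains carry no charge.
Positive (K, R): K2, K4, K9, K16, K18 → +5.
Negative (D, E): D6, E7, D8, D12, D20 → −5.
Net charge = (+5) + (−5) = 0.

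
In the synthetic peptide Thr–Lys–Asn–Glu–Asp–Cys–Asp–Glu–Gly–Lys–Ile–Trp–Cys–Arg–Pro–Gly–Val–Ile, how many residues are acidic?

4

Only D (aspartate) and E (glutamate) carry a side-chain carboxylic acid.
Matching residues: Glu4, Asp5, Asp7, Glu8.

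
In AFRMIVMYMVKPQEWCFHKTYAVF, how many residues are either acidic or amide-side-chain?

Acidic: D, E. Amide-side-chain: N, Q.
Acidic residues here: E14 (1).
Amide-side-chain residues here: Q13 (1).
The two groups share no amino acid, so total = 1 + 1 = 2.

2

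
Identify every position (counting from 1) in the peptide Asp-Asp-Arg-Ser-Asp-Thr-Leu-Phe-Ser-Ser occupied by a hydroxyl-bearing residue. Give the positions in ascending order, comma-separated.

The –OH-bearing residues are Ser, Thr (aliphatic alcohols), and Tyr (phenol).
Matching residues: Ser4, Thr6, Ser9, Ser10.

4, 6, 9, 10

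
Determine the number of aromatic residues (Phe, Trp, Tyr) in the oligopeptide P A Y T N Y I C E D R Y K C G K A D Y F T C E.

Matching residues: Y3, Y6, Y12, Y19, F20.

5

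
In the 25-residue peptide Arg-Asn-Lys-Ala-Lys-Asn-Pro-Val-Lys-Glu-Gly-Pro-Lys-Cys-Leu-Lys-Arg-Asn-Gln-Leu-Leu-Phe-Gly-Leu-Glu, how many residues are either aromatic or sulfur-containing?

2

Aromatic: F, W, Y. Sulfur-containing: C, M.
Aromatic residues here: Phe22 (1).
Sulfur-containing residues here: Cys14 (1).
The two groups share no amino acid, so total = 1 + 1 = 2.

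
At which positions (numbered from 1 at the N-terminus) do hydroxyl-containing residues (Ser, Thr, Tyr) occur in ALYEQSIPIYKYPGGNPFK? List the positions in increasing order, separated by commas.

3, 6, 10, 12

Matching residues: Y3, S6, Y10, Y12.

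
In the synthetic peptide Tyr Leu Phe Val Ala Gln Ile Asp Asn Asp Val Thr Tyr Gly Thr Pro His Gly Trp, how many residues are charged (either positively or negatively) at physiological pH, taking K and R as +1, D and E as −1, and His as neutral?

Charged side chains at pH ~7.4: K, R (positive); D, E (negative).
Matching residues: Asp8, Asp10.

2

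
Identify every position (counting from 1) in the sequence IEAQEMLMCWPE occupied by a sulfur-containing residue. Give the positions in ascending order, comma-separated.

Cysteine (C, thiol) and methionine (M, thioether) are the two sulfur-containing amino acids.
Matching residues: M6, M8, C9.

6, 8, 9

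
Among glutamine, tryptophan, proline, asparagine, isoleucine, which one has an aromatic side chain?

tryptophan

The aromatic amino acids are Phe (F, benzyl), Trp (W, indole), and Tyr (Y, phenol).
Of the listed options, only tryptophan belongs to this group.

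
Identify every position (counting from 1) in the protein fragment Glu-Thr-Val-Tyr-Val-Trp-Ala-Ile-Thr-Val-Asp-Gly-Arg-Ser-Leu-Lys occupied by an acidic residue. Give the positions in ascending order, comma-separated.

1, 11

Matching residues: Glu1, Asp11.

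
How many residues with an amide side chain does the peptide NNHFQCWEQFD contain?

Asparagine (N) and glutamine (Q) have uncharged amide side chains.
Matching residues: N1, N2, Q5, Q9.

4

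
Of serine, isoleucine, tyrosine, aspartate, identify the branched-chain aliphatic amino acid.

The BCAAs are Val, Leu, and Ile — aliphatic side chains with a branch point.
Of the listed options, only isoleucine belongs to this group.

isoleucine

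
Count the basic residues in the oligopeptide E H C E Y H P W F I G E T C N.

The basic amino acids are Lys (K), Arg (R), and His (H).
Matching residues: H2, H6.

2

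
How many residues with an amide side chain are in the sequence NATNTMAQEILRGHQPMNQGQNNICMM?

9

Asparagine (N) and glutamine (Q) have uncharged amide side chains.
Matching residues: N1, N4, Q8, Q15, N18, Q19, Q21, N22, N23.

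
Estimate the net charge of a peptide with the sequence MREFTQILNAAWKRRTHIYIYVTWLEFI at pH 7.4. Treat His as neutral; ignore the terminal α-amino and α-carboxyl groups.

At pH ~7.4 the Lys and Arg side chains are protonated (+1), the Asp and Glu side chains are deprotonated (−1), and with His taken as neutral all other side chains carry no charge.
Positive (K, R): R2, K13, R14, R15 → +4.
Negative (D, E): E3, E26 → −2.
Net charge = (+4) + (−2) = +2.

+2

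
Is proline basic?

The basic amino acids are Lys (K), Arg (R), and His (H).
Proline is not in this group.

No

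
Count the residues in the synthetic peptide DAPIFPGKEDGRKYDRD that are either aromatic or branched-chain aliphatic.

3

Aromatic: F, W, Y. Branched-chain aliphatic: I, L, V.
Aromatic residues here: F5, Y14 (2).
Branched-chain aliphatic residues here: I4 (1).
The two groups share no amino acid, so total = 2 + 1 = 3.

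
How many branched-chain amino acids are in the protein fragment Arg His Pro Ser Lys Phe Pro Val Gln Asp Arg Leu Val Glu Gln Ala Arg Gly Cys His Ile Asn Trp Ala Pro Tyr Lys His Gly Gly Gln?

V, L, and I make up the branched-chain aliphatic group.
Matching residues: Val8, Leu12, Val13, Ile21.

4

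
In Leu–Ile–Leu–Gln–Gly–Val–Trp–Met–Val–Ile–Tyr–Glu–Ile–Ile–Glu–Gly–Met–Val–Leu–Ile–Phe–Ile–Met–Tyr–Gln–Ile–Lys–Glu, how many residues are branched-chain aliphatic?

13

The BCAAs are Val, Leu, and Ile — aliphatic side chains with a branch point.
Matching residues: Leu1, Ile2, Leu3, Val6, Val9, Ile10, Ile13, Ile14, Val18, Leu19, Ile20, Ile22, Ile26.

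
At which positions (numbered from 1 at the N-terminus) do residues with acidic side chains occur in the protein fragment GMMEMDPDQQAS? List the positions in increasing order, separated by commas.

4, 6, 8

Only D (aspartate) and E (glutamate) carry a side-chain carboxylic acid.
Matching residues: E4, D6, D8.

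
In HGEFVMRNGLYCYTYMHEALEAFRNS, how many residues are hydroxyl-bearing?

5

The –OH-bearing residues are Ser, Thr (aliphatic alcohols), and Tyr (phenol).
Matching residues: Y11, Y13, T14, Y15, S26.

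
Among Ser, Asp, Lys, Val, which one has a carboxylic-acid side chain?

Asp

The acidic residues are Asp (D) and Glu (E), whose side chains end in a carboxylate group.
Of the listed options, only Asp belongs to this group.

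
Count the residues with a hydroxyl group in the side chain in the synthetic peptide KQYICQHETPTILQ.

3

Serine (S), threonine (T), and tyrosine (Y) each carry a hydroxyl group on the side chain.
Matching residues: Y3, T9, T11.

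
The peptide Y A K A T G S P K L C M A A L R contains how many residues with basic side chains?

The basic amino acids are Lys (K), Arg (R), and His (H).
Matching residues: K3, K9, R16.

3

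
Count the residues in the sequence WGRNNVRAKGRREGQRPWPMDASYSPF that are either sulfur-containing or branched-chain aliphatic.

2

Sulfur-containing: C, M. Branched-chain aliphatic: I, L, V.
Sulfur-containing residues here: M20 (1).
Branched-chain aliphatic residues here: V6 (1).
The two groups share no amino acid, so total = 1 + 1 = 2.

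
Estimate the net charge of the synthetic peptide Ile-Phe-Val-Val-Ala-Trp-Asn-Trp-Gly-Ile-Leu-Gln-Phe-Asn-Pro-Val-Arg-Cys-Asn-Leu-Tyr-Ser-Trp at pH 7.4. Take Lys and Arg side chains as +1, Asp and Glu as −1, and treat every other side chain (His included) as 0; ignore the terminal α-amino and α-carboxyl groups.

Positive (K, R): Arg17 → +1.
Negative (D, E): none → −0.
Net charge = (+1) + (−0) = +1.

+1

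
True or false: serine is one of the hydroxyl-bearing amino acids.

Serine (S), threonine (T), and tyrosine (Y) each carry a hydroxyl group on the side chain.
Serine is in this group.

True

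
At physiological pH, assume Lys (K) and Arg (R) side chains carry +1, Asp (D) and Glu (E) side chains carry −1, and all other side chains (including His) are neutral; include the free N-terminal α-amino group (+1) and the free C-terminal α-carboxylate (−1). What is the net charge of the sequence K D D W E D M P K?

-2

Positive (K, R): K1, K9 → +2.
Negative (D, E): D2, D3, E5, D6 → −4.
The N-terminus (+1) and C-terminus (−1) cancel.
Net charge = (+2) + (−4) = −2.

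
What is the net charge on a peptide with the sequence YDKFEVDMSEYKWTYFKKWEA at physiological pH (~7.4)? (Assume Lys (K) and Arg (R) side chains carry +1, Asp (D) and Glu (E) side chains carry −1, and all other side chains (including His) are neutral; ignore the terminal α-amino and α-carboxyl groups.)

-1

Positive (K, R): K3, K12, K17, K18 → +4.
Negative (D, E): D2, E5, D7, E10, E20 → −5.
Net charge = (+4) + (−5) = −1.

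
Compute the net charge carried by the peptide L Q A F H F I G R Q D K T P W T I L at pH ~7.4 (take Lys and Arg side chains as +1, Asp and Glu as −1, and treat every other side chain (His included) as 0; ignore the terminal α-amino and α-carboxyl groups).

+1

Positive (K, R): R9, K12 → +2.
Negative (D, E): D11 → −1.
Net charge = (+2) + (−1) = +1.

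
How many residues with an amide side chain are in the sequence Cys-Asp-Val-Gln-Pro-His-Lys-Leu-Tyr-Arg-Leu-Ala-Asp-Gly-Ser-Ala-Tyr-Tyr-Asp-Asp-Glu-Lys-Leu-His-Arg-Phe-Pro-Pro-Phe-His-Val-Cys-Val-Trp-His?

Asparagine (N) and glutamine (Q) have uncharged amide side chains.
Matching residues: Gln4.

1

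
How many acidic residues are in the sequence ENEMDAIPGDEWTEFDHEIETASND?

Aspartate (D) and glutamate (E) have carboxylic-acid side chains and are the acidic amino acids.
Matching residues: E1, E3, D5, D10, E11, E14, D16, E18, E20, D25.

10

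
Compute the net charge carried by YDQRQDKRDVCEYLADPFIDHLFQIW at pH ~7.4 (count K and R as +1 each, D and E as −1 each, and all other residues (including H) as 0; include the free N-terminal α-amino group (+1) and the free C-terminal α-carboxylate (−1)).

Positive (K, R): R4, K7, R8 → +3.
Negative (D, E): D2, D6, D9, E12, D16, D20 → −6.
The N-terminus (+1) and C-terminus (−1) cancel.
Net charge = (+3) + (−6) = −3.

-3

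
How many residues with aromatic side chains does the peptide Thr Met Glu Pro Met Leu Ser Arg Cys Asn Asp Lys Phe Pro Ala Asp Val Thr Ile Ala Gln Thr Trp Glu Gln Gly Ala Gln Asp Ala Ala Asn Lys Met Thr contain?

Phenylalanine (F), tryptophan (W), and tyrosine (Y) have aromatic ring side chains.
Matching residues: Phe13, Trp23.

2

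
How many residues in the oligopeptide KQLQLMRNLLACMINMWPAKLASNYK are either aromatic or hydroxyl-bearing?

3

Aromatic: F, W, Y. Hydroxyl-bearing: S, T, Y.
Aromatic residues here: W17, Y25 (2).
Hydroxyl-bearing residues here: S23, Y25 (2).
Y is in both groups, so the 1 Y residue must not be double-counted.
Total = 2 + 2 − 1 = 3.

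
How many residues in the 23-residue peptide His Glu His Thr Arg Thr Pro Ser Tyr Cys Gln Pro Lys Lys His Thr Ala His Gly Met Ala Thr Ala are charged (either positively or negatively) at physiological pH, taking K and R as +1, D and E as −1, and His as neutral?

4

Charged side chains at pH ~7.4: K, R (positive); D, E (negative).
Matching residues: Glu2, Arg5, Lys13, Lys14.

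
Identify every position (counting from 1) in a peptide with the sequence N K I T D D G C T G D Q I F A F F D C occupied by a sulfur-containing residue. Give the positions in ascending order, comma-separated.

8, 19

Matching residues: C8, C19.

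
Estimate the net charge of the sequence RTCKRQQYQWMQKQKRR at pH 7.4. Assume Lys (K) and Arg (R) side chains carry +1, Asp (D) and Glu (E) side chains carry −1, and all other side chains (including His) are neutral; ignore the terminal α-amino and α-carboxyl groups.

Positive (K, R): R1, K4, R5, K13, K15, R16, R17 → +7.
Negative (D, E): none → −0.
Net charge = (+7) + (−0) = +7.

+7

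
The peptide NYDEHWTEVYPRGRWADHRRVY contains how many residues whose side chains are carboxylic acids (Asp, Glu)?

Matching residues: D3, E4, E8, D17.

4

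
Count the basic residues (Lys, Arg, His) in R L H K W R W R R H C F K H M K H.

11

Matching residues: R1, H3, K4, R6, R8, R9, H10, K13, H14, K16, H17.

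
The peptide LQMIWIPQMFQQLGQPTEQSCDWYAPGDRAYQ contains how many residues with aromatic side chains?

Phenylalanine (F), tryptophan (W), and tyrosine (Y) have aromatic ring side chains.
Matching residues: W5, F10, W23, Y24, Y31.

5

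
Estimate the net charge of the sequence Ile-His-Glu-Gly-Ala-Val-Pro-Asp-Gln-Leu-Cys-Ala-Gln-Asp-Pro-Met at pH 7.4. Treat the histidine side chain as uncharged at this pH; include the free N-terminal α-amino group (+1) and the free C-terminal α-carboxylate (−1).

The side chains ionized at physiological pH are Lys/Arg (+1) and Asp/Glu (−1); with His treated as neutral, nothing else contributes.
Positive (K, R): none → +0.
Negative (D, E): Glu3, Asp8, Asp14 → −3.
The N-terminus (+1) and C-terminus (−1) cancel.
Net charge = (+0) + (−3) = −3.

-3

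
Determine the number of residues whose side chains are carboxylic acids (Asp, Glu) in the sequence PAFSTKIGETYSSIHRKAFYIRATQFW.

1

Matching residues: E9.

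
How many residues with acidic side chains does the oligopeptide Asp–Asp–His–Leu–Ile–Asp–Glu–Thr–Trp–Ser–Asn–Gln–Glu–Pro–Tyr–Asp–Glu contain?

7

The acidic residues are Asp (D) and Glu (E), whose side chains end in a carboxylate group.
Matching residues: Asp1, Asp2, Asp6, Glu7, Glu13, Asp16, Glu17.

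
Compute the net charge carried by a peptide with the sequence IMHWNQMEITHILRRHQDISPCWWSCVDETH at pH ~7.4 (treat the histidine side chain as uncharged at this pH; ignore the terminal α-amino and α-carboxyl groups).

-2

At pH ~7.4 the Lys and Arg side chains are protonated (+1), the Asp and Glu side chains are deprotonated (−1), and with His taken as neutral all other side chains carry no charge.
Positive (K, R): R14, R15 → +2.
Negative (D, E): E8, D18, D28, E29 → −4.
Net charge = (+2) + (−4) = −2.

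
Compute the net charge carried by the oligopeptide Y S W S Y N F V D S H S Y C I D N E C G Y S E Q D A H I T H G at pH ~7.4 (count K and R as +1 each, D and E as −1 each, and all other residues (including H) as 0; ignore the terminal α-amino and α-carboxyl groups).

Positive (K, R): none → +0.
Negative (D, E): D9, D16, E18, E23, D25 → −5.
Net charge = (+0) + (−5) = −5.

-5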